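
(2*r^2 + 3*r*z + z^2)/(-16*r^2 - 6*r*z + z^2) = (r + z)/(-8*r + z)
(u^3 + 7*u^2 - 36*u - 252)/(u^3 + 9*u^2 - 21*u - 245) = (u^2 - 36)/(u^2 + 2*u - 35)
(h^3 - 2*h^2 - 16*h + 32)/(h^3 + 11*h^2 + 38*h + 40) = (h^2 - 6*h + 8)/(h^2 + 7*h + 10)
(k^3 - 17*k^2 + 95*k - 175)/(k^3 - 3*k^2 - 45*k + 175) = (k - 7)/(k + 7)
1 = 1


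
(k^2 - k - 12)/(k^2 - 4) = (k^2 - k - 12)/(k^2 - 4)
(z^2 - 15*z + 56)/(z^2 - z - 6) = (-z^2 + 15*z - 56)/(-z^2 + z + 6)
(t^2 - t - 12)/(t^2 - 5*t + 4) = (t + 3)/(t - 1)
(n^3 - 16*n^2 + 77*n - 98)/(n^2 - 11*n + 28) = (n^2 - 9*n + 14)/(n - 4)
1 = 1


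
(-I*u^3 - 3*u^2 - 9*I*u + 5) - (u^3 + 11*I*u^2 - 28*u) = -u^3 - I*u^3 - 3*u^2 - 11*I*u^2 + 28*u - 9*I*u + 5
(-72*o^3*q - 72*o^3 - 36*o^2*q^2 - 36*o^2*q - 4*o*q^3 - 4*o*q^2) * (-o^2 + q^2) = 72*o^5*q + 72*o^5 + 36*o^4*q^2 + 36*o^4*q - 68*o^3*q^3 - 68*o^3*q^2 - 36*o^2*q^4 - 36*o^2*q^3 - 4*o*q^5 - 4*o*q^4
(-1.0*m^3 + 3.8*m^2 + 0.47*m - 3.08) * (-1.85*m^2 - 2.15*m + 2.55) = 1.85*m^5 - 4.88*m^4 - 11.5895*m^3 + 14.3775*m^2 + 7.8205*m - 7.854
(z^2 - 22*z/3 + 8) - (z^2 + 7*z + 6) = 2 - 43*z/3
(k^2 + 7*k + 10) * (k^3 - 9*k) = k^5 + 7*k^4 + k^3 - 63*k^2 - 90*k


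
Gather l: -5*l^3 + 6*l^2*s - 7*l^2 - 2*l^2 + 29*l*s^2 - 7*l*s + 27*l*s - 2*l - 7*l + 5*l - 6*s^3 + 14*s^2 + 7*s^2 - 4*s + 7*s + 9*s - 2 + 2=-5*l^3 + l^2*(6*s - 9) + l*(29*s^2 + 20*s - 4) - 6*s^3 + 21*s^2 + 12*s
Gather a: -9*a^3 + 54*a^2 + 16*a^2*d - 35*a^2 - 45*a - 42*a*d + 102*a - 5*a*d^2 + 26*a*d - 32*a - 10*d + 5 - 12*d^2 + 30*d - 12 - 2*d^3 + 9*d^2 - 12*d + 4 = -9*a^3 + a^2*(16*d + 19) + a*(-5*d^2 - 16*d + 25) - 2*d^3 - 3*d^2 + 8*d - 3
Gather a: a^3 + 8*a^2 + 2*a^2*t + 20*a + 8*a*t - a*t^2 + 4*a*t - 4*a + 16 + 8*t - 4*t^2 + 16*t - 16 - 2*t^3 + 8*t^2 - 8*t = a^3 + a^2*(2*t + 8) + a*(-t^2 + 12*t + 16) - 2*t^3 + 4*t^2 + 16*t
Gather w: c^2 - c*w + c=c^2 - c*w + c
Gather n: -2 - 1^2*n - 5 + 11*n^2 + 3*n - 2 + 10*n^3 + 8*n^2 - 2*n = 10*n^3 + 19*n^2 - 9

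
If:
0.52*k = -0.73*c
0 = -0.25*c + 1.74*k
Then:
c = 0.00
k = 0.00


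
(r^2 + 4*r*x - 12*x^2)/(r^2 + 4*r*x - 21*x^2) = (r^2 + 4*r*x - 12*x^2)/(r^2 + 4*r*x - 21*x^2)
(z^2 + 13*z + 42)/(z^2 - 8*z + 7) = (z^2 + 13*z + 42)/(z^2 - 8*z + 7)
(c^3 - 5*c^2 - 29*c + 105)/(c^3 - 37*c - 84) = (c^2 + 2*c - 15)/(c^2 + 7*c + 12)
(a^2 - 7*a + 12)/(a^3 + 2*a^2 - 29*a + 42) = (a - 4)/(a^2 + 5*a - 14)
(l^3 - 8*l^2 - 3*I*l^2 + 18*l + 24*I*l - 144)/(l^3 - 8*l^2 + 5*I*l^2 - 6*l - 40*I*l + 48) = (l - 6*I)/(l + 2*I)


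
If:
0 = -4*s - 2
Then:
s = -1/2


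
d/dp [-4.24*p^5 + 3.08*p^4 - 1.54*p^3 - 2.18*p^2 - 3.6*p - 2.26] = -21.2*p^4 + 12.32*p^3 - 4.62*p^2 - 4.36*p - 3.6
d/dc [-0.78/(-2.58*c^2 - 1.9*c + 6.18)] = (-4.0248*c - 1.482)/(2.58*c^2 + 1.9*c - 6.18)^2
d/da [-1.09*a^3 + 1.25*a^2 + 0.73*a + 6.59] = -3.27*a^2 + 2.5*a + 0.73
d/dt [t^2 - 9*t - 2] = 2*t - 9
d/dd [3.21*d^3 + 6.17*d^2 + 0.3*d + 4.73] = 9.63*d^2 + 12.34*d + 0.3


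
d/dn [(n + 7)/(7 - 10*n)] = 77/(10*n - 7)^2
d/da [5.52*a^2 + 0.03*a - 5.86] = 11.04*a + 0.03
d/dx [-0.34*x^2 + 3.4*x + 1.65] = 3.4 - 0.68*x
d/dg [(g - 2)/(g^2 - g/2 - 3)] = -4/(4*g^2 + 12*g + 9)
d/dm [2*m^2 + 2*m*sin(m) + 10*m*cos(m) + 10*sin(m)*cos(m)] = -10*m*sin(m) + 2*m*cos(m) + 4*m + 2*sin(m) + 10*cos(m) + 10*cos(2*m)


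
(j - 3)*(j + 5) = j^2 + 2*j - 15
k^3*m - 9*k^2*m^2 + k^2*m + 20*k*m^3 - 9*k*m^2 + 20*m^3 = (k - 5*m)*(k - 4*m)*(k*m + m)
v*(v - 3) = v^2 - 3*v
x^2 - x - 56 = (x - 8)*(x + 7)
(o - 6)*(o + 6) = o^2 - 36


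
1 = 1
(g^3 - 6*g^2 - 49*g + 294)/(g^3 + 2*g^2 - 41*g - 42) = (g - 7)/(g + 1)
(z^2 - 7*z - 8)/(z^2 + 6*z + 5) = (z - 8)/(z + 5)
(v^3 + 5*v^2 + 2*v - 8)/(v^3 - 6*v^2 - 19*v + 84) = (v^2 + v - 2)/(v^2 - 10*v + 21)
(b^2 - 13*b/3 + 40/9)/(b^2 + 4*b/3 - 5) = (b - 8/3)/(b + 3)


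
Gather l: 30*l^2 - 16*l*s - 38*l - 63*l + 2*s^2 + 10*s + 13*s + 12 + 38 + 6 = 30*l^2 + l*(-16*s - 101) + 2*s^2 + 23*s + 56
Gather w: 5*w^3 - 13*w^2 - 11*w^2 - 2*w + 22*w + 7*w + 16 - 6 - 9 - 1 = 5*w^3 - 24*w^2 + 27*w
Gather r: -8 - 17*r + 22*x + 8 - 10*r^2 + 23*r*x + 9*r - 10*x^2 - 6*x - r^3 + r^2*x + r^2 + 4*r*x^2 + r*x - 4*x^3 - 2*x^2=-r^3 + r^2*(x - 9) + r*(4*x^2 + 24*x - 8) - 4*x^3 - 12*x^2 + 16*x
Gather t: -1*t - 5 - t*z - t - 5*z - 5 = t*(-z - 2) - 5*z - 10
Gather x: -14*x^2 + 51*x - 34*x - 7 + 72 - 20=-14*x^2 + 17*x + 45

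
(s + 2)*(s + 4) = s^2 + 6*s + 8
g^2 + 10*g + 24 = (g + 4)*(g + 6)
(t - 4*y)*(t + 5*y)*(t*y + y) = t^3*y + t^2*y^2 + t^2*y - 20*t*y^3 + t*y^2 - 20*y^3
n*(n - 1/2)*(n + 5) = n^3 + 9*n^2/2 - 5*n/2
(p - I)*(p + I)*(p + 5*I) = p^3 + 5*I*p^2 + p + 5*I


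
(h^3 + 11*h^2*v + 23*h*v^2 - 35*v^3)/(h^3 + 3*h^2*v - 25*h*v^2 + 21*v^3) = (-h - 5*v)/(-h + 3*v)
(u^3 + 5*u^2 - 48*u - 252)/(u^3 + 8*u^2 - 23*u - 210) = (u^2 - u - 42)/(u^2 + 2*u - 35)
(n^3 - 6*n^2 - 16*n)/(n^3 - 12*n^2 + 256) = n*(n + 2)/(n^2 - 4*n - 32)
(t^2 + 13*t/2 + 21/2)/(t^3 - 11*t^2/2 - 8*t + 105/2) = (2*t + 7)/(2*t^2 - 17*t + 35)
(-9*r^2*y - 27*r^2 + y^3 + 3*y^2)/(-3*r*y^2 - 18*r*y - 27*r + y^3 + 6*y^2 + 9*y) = (3*r + y)/(y + 3)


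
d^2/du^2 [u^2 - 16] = 2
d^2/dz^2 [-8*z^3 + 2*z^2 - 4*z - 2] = 4 - 48*z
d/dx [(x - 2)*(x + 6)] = 2*x + 4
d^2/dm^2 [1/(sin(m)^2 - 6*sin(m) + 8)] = 2*(-2*sin(m)^4 + 9*sin(m)^3 + sin(m)^2 - 42*sin(m) + 28)/(sin(m)^2 - 6*sin(m) + 8)^3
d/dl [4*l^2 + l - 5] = 8*l + 1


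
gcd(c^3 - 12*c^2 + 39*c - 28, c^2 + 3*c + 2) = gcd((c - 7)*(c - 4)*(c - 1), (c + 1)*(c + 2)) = 1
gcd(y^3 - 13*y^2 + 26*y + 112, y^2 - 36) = 1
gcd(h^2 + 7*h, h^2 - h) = h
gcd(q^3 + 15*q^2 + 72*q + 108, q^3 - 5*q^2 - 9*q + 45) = q + 3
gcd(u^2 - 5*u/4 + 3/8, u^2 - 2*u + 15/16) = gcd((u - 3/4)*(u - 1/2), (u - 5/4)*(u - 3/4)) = u - 3/4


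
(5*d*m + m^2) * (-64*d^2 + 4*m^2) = -320*d^3*m - 64*d^2*m^2 + 20*d*m^3 + 4*m^4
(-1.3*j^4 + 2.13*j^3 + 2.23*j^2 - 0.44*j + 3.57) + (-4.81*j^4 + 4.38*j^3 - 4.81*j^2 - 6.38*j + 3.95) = -6.11*j^4 + 6.51*j^3 - 2.58*j^2 - 6.82*j + 7.52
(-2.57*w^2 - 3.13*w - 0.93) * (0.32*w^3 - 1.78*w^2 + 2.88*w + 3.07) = -0.8224*w^5 + 3.573*w^4 - 2.1278*w^3 - 15.2489*w^2 - 12.2875*w - 2.8551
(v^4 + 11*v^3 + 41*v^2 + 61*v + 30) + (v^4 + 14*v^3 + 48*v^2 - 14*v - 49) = 2*v^4 + 25*v^3 + 89*v^2 + 47*v - 19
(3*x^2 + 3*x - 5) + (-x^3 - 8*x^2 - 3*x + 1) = -x^3 - 5*x^2 - 4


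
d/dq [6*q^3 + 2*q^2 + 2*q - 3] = 18*q^2 + 4*q + 2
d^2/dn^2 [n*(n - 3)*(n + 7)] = 6*n + 8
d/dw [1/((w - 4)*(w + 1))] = (3 - 2*w)/(w^4 - 6*w^3 + w^2 + 24*w + 16)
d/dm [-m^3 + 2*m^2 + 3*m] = -3*m^2 + 4*m + 3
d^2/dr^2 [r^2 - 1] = 2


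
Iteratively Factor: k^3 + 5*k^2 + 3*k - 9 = (k - 1)*(k^2 + 6*k + 9) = (k - 1)*(k + 3)*(k + 3)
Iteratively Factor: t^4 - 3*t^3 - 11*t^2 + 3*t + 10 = (t + 2)*(t^3 - 5*t^2 - t + 5) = (t - 1)*(t + 2)*(t^2 - 4*t - 5) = (t - 5)*(t - 1)*(t + 2)*(t + 1)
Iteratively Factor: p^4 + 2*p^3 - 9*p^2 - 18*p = (p + 3)*(p^3 - p^2 - 6*p) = p*(p + 3)*(p^2 - p - 6) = p*(p + 2)*(p + 3)*(p - 3)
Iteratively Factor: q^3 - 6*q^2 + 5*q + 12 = (q + 1)*(q^2 - 7*q + 12) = (q - 3)*(q + 1)*(q - 4)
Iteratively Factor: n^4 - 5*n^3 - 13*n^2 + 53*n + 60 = (n - 5)*(n^3 - 13*n - 12) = (n - 5)*(n + 1)*(n^2 - n - 12) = (n - 5)*(n - 4)*(n + 1)*(n + 3)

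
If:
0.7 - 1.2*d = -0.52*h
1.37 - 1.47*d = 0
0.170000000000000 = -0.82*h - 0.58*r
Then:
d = 0.93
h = 0.80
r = -1.43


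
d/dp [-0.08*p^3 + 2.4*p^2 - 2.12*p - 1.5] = -0.24*p^2 + 4.8*p - 2.12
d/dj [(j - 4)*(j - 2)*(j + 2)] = 3*j^2 - 8*j - 4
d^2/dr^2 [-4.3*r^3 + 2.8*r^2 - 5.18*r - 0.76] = 5.6 - 25.8*r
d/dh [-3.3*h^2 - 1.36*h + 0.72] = -6.6*h - 1.36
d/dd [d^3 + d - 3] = 3*d^2 + 1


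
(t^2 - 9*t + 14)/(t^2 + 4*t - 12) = (t - 7)/(t + 6)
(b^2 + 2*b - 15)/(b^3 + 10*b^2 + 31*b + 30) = (b - 3)/(b^2 + 5*b + 6)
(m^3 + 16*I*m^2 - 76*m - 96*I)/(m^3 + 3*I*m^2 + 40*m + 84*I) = (m^2 + 14*I*m - 48)/(m^2 + I*m + 42)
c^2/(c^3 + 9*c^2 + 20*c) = c/(c^2 + 9*c + 20)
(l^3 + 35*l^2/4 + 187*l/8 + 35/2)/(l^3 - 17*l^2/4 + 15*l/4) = (8*l^3 + 70*l^2 + 187*l + 140)/(2*l*(4*l^2 - 17*l + 15))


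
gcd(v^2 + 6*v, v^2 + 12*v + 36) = v + 6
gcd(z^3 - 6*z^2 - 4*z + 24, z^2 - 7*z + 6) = z - 6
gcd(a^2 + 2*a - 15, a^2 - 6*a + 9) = a - 3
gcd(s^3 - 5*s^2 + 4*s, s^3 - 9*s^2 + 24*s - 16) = s^2 - 5*s + 4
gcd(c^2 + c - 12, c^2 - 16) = c + 4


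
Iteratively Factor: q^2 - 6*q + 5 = (q - 1)*(q - 5)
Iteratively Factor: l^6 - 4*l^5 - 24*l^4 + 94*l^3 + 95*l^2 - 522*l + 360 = (l + 3)*(l^5 - 7*l^4 - 3*l^3 + 103*l^2 - 214*l + 120) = (l - 3)*(l + 3)*(l^4 - 4*l^3 - 15*l^2 + 58*l - 40) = (l - 3)*(l + 3)*(l + 4)*(l^3 - 8*l^2 + 17*l - 10) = (l - 5)*(l - 3)*(l + 3)*(l + 4)*(l^2 - 3*l + 2) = (l - 5)*(l - 3)*(l - 2)*(l + 3)*(l + 4)*(l - 1)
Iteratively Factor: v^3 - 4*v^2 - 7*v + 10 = (v - 1)*(v^2 - 3*v - 10) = (v - 5)*(v - 1)*(v + 2)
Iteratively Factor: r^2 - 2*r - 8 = (r + 2)*(r - 4)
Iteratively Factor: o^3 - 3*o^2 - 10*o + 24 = (o - 2)*(o^2 - o - 12) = (o - 4)*(o - 2)*(o + 3)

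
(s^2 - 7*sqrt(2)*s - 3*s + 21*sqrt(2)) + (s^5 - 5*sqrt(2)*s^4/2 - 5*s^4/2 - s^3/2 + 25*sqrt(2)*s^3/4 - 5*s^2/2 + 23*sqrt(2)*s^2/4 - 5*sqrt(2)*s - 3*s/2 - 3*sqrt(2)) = s^5 - 5*sqrt(2)*s^4/2 - 5*s^4/2 - s^3/2 + 25*sqrt(2)*s^3/4 - 3*s^2/2 + 23*sqrt(2)*s^2/4 - 12*sqrt(2)*s - 9*s/2 + 18*sqrt(2)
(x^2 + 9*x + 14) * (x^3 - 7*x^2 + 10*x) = x^5 + 2*x^4 - 39*x^3 - 8*x^2 + 140*x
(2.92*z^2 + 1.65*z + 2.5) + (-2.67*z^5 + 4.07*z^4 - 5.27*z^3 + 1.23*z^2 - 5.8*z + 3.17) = -2.67*z^5 + 4.07*z^4 - 5.27*z^3 + 4.15*z^2 - 4.15*z + 5.67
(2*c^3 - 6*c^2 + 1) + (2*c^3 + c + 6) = 4*c^3 - 6*c^2 + c + 7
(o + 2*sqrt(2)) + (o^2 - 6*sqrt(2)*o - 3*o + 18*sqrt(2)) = o^2 - 6*sqrt(2)*o - 2*o + 20*sqrt(2)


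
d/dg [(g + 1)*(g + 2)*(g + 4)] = 3*g^2 + 14*g + 14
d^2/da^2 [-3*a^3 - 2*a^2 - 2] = -18*a - 4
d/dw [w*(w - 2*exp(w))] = -2*w*exp(w) + 2*w - 2*exp(w)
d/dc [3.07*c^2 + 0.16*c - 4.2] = 6.14*c + 0.16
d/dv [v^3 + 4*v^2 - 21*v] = 3*v^2 + 8*v - 21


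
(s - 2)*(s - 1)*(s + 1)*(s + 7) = s^4 + 5*s^3 - 15*s^2 - 5*s + 14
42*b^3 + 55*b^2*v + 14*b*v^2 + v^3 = (b + v)*(6*b + v)*(7*b + v)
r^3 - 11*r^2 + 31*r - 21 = (r - 7)*(r - 3)*(r - 1)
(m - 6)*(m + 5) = m^2 - m - 30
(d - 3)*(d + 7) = d^2 + 4*d - 21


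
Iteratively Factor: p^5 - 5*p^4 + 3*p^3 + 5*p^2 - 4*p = (p - 1)*(p^4 - 4*p^3 - p^2 + 4*p) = p*(p - 1)*(p^3 - 4*p^2 - p + 4) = p*(p - 1)^2*(p^2 - 3*p - 4) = p*(p - 1)^2*(p + 1)*(p - 4)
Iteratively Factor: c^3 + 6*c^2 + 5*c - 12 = (c + 4)*(c^2 + 2*c - 3) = (c - 1)*(c + 4)*(c + 3)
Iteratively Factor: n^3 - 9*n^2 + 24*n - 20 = (n - 2)*(n^2 - 7*n + 10) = (n - 5)*(n - 2)*(n - 2)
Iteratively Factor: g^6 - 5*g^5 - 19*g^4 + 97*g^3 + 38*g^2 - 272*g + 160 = (g - 4)*(g^5 - g^4 - 23*g^3 + 5*g^2 + 58*g - 40) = (g - 4)*(g + 2)*(g^4 - 3*g^3 - 17*g^2 + 39*g - 20) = (g - 4)*(g - 1)*(g + 2)*(g^3 - 2*g^2 - 19*g + 20) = (g - 5)*(g - 4)*(g - 1)*(g + 2)*(g^2 + 3*g - 4) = (g - 5)*(g - 4)*(g - 1)*(g + 2)*(g + 4)*(g - 1)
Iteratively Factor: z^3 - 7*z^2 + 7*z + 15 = (z - 5)*(z^2 - 2*z - 3) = (z - 5)*(z + 1)*(z - 3)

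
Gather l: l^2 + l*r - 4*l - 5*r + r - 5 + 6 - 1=l^2 + l*(r - 4) - 4*r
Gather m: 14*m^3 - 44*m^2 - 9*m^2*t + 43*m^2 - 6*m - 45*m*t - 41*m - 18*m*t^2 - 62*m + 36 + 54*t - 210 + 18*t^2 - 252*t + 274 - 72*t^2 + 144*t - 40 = 14*m^3 + m^2*(-9*t - 1) + m*(-18*t^2 - 45*t - 109) - 54*t^2 - 54*t + 60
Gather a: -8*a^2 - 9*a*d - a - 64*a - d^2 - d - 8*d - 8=-8*a^2 + a*(-9*d - 65) - d^2 - 9*d - 8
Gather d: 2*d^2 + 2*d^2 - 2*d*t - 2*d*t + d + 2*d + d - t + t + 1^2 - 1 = 4*d^2 + d*(4 - 4*t)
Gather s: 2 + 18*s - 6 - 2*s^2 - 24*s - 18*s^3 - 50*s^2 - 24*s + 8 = -18*s^3 - 52*s^2 - 30*s + 4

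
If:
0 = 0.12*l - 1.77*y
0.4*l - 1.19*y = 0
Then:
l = 0.00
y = 0.00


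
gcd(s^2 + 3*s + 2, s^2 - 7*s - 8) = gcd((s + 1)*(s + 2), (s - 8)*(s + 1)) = s + 1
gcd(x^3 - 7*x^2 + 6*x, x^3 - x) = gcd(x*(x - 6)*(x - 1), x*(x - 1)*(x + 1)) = x^2 - x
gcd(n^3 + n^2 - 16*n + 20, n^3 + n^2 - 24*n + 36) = n - 2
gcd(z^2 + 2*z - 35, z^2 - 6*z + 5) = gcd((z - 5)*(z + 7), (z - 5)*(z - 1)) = z - 5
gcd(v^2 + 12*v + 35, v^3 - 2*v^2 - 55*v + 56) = v + 7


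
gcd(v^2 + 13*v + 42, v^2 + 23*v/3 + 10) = v + 6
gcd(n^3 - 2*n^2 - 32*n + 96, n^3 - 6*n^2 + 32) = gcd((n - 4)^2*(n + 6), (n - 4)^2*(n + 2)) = n^2 - 8*n + 16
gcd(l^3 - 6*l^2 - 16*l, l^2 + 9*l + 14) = l + 2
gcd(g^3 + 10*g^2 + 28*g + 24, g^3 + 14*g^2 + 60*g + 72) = g^2 + 8*g + 12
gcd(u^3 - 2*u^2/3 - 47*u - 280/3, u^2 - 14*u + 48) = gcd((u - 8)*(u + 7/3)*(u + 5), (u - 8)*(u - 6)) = u - 8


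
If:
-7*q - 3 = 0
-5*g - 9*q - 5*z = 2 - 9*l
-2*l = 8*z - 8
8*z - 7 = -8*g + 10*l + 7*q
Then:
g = -23/154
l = 18/77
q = -3/7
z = 145/154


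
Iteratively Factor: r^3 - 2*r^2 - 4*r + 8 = (r - 2)*(r^2 - 4) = (r - 2)^2*(r + 2)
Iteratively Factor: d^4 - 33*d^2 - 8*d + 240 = (d + 4)*(d^3 - 4*d^2 - 17*d + 60) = (d + 4)^2*(d^2 - 8*d + 15) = (d - 5)*(d + 4)^2*(d - 3)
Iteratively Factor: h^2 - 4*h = (h - 4)*(h)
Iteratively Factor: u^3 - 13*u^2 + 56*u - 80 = (u - 5)*(u^2 - 8*u + 16) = (u - 5)*(u - 4)*(u - 4)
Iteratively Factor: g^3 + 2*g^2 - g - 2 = (g + 1)*(g^2 + g - 2) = (g - 1)*(g + 1)*(g + 2)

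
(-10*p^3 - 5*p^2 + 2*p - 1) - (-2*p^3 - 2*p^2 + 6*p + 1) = -8*p^3 - 3*p^2 - 4*p - 2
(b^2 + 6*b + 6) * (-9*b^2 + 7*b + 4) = -9*b^4 - 47*b^3 - 8*b^2 + 66*b + 24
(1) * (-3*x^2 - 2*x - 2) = -3*x^2 - 2*x - 2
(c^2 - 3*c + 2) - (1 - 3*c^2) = 4*c^2 - 3*c + 1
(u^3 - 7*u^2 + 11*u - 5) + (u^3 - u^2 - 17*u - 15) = 2*u^3 - 8*u^2 - 6*u - 20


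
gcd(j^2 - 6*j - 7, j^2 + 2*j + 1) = j + 1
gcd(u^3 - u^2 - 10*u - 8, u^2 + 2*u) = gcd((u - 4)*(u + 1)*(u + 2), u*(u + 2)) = u + 2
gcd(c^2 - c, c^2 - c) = c^2 - c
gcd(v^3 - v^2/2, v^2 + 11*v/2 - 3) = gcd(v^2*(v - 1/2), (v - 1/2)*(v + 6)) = v - 1/2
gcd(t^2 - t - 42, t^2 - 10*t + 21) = t - 7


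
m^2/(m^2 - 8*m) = m/(m - 8)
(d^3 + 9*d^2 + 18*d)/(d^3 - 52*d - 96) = d*(d + 3)/(d^2 - 6*d - 16)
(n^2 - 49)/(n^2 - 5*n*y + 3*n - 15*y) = (n^2 - 49)/(n^2 - 5*n*y + 3*n - 15*y)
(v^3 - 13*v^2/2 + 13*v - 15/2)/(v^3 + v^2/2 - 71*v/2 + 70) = (v^2 - 4*v + 3)/(v^2 + 3*v - 28)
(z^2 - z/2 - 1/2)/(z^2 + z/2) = (z - 1)/z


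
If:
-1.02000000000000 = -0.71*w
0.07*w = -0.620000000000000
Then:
No Solution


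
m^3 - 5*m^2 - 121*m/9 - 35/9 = (m - 7)*(m + 1/3)*(m + 5/3)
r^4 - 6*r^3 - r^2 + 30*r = r*(r - 5)*(r - 3)*(r + 2)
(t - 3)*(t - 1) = t^2 - 4*t + 3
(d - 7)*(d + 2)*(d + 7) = d^3 + 2*d^2 - 49*d - 98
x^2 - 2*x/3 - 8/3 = (x - 2)*(x + 4/3)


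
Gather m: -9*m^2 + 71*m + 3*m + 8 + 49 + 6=-9*m^2 + 74*m + 63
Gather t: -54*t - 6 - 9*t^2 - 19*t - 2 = -9*t^2 - 73*t - 8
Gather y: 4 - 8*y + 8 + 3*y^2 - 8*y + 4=3*y^2 - 16*y + 16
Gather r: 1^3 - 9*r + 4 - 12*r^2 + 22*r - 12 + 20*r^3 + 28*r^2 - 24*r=20*r^3 + 16*r^2 - 11*r - 7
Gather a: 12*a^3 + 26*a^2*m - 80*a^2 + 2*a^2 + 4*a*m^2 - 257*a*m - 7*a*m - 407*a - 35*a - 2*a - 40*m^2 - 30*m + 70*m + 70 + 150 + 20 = 12*a^3 + a^2*(26*m - 78) + a*(4*m^2 - 264*m - 444) - 40*m^2 + 40*m + 240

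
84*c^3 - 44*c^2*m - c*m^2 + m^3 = (-6*c + m)*(-2*c + m)*(7*c + m)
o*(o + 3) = o^2 + 3*o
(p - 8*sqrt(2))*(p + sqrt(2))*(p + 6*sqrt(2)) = p^3 - sqrt(2)*p^2 - 100*p - 96*sqrt(2)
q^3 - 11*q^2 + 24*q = q*(q - 8)*(q - 3)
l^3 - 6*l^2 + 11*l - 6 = (l - 3)*(l - 2)*(l - 1)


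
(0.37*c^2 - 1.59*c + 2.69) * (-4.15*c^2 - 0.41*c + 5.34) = -1.5355*c^4 + 6.4468*c^3 - 8.5358*c^2 - 9.5935*c + 14.3646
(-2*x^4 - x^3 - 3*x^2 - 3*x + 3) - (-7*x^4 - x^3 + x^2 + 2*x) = 5*x^4 - 4*x^2 - 5*x + 3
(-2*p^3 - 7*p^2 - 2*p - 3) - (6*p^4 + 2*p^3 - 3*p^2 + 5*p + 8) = -6*p^4 - 4*p^3 - 4*p^2 - 7*p - 11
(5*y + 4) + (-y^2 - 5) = -y^2 + 5*y - 1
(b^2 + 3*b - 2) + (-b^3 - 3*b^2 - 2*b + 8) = -b^3 - 2*b^2 + b + 6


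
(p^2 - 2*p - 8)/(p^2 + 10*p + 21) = (p^2 - 2*p - 8)/(p^2 + 10*p + 21)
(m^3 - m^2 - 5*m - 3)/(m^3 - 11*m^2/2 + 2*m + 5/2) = 2*(m^3 - m^2 - 5*m - 3)/(2*m^3 - 11*m^2 + 4*m + 5)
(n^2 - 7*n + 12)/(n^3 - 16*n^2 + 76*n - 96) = (n^2 - 7*n + 12)/(n^3 - 16*n^2 + 76*n - 96)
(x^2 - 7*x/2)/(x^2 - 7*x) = (x - 7/2)/(x - 7)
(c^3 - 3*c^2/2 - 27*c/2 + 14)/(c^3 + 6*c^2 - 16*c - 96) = (2*c^2 + 5*c - 7)/(2*(c^2 + 10*c + 24))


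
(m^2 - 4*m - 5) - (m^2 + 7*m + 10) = -11*m - 15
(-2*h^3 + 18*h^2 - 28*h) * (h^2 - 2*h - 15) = -2*h^5 + 22*h^4 - 34*h^3 - 214*h^2 + 420*h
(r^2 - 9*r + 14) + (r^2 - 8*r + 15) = 2*r^2 - 17*r + 29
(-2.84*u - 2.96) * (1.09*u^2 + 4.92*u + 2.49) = -3.0956*u^3 - 17.1992*u^2 - 21.6348*u - 7.3704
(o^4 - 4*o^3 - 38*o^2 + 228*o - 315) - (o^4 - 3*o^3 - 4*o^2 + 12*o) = -o^3 - 34*o^2 + 216*o - 315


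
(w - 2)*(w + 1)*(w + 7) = w^3 + 6*w^2 - 9*w - 14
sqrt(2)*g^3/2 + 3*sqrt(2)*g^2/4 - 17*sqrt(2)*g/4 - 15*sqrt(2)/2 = (g - 3)*(g + 5/2)*(sqrt(2)*g/2 + sqrt(2))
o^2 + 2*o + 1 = (o + 1)^2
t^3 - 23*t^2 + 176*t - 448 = (t - 8)^2*(t - 7)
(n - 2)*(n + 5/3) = n^2 - n/3 - 10/3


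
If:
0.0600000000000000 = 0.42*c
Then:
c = 0.14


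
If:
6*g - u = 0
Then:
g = u/6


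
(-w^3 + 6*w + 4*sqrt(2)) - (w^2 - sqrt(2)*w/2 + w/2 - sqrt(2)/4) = -w^3 - w^2 + sqrt(2)*w/2 + 11*w/2 + 17*sqrt(2)/4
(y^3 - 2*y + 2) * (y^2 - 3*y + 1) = y^5 - 3*y^4 - y^3 + 8*y^2 - 8*y + 2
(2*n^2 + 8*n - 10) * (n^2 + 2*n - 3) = 2*n^4 + 12*n^3 - 44*n + 30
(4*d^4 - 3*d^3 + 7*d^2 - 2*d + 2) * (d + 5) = 4*d^5 + 17*d^4 - 8*d^3 + 33*d^2 - 8*d + 10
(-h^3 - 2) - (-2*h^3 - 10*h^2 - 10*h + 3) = h^3 + 10*h^2 + 10*h - 5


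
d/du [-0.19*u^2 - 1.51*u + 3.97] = -0.38*u - 1.51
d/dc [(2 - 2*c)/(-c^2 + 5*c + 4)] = 2*(-c^2 + 2*c - 9)/(c^4 - 10*c^3 + 17*c^2 + 40*c + 16)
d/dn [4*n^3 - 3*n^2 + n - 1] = 12*n^2 - 6*n + 1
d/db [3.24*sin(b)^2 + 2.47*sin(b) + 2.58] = (6.48*sin(b) + 2.47)*cos(b)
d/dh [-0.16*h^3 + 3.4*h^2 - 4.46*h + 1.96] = -0.48*h^2 + 6.8*h - 4.46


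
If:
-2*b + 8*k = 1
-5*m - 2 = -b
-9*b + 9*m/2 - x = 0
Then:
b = -10*x/81 - 2/9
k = 5/72 - 5*x/162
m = -2*x/81 - 4/9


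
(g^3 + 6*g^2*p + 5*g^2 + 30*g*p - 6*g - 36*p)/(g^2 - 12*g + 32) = (g^3 + 6*g^2*p + 5*g^2 + 30*g*p - 6*g - 36*p)/(g^2 - 12*g + 32)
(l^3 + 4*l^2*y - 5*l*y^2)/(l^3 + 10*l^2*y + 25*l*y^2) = (l - y)/(l + 5*y)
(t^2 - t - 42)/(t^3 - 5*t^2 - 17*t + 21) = (t + 6)/(t^2 + 2*t - 3)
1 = 1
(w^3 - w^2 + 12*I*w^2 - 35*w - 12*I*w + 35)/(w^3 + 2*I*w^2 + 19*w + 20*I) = (w^2 + w*(-1 + 7*I) - 7*I)/(w^2 - 3*I*w + 4)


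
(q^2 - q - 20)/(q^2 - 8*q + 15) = (q + 4)/(q - 3)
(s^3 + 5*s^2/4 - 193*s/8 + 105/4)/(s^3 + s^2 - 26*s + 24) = (8*s^2 - 38*s + 35)/(8*(s^2 - 5*s + 4))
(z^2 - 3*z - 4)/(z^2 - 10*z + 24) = (z + 1)/(z - 6)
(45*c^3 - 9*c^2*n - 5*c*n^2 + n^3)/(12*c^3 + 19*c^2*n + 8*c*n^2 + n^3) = (15*c^2 - 8*c*n + n^2)/(4*c^2 + 5*c*n + n^2)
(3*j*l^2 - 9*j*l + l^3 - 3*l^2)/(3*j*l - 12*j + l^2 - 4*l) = l*(l - 3)/(l - 4)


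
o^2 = o^2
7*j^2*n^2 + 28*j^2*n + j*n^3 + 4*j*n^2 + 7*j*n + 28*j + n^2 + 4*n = (7*j + n)*(n + 4)*(j*n + 1)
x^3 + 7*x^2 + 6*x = x*(x + 1)*(x + 6)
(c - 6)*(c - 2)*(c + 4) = c^3 - 4*c^2 - 20*c + 48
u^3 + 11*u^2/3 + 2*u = u*(u + 2/3)*(u + 3)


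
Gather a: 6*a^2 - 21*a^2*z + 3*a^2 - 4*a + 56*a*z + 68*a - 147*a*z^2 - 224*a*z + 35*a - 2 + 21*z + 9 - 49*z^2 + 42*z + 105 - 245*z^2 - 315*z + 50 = a^2*(9 - 21*z) + a*(-147*z^2 - 168*z + 99) - 294*z^2 - 252*z + 162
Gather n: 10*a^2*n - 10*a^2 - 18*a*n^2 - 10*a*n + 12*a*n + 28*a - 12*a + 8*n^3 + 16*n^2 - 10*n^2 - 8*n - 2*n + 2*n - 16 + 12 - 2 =-10*a^2 + 16*a + 8*n^3 + n^2*(6 - 18*a) + n*(10*a^2 + 2*a - 8) - 6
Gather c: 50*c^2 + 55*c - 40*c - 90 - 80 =50*c^2 + 15*c - 170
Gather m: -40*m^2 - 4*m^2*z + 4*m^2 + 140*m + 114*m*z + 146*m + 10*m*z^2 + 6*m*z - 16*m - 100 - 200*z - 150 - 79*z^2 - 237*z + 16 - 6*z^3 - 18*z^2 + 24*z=m^2*(-4*z - 36) + m*(10*z^2 + 120*z + 270) - 6*z^3 - 97*z^2 - 413*z - 234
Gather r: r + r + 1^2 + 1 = 2*r + 2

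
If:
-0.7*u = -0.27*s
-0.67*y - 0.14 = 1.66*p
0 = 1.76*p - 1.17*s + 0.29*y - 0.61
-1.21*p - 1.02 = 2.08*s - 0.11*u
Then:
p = 0.05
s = -0.53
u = -0.20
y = -0.33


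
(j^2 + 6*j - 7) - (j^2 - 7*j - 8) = 13*j + 1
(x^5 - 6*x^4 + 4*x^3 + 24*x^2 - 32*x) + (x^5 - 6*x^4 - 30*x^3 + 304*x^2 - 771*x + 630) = 2*x^5 - 12*x^4 - 26*x^3 + 328*x^2 - 803*x + 630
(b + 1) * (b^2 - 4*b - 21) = b^3 - 3*b^2 - 25*b - 21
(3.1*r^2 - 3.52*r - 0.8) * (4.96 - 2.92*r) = -9.052*r^3 + 25.6544*r^2 - 15.1232*r - 3.968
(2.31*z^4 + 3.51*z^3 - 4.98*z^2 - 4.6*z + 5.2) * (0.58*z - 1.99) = 1.3398*z^5 - 2.5611*z^4 - 9.8733*z^3 + 7.2422*z^2 + 12.17*z - 10.348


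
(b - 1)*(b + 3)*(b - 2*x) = b^3 - 2*b^2*x + 2*b^2 - 4*b*x - 3*b + 6*x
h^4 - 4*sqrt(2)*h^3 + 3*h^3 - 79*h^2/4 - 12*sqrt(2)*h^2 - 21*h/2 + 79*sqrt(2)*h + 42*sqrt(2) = (h - 7/2)*(h + 1/2)*(h + 6)*(h - 4*sqrt(2))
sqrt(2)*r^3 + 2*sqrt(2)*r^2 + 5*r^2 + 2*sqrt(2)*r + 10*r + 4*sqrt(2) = (r + 2)*(r + 2*sqrt(2))*(sqrt(2)*r + 1)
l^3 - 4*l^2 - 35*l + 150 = (l - 5)^2*(l + 6)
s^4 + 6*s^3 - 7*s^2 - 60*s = s*(s - 3)*(s + 4)*(s + 5)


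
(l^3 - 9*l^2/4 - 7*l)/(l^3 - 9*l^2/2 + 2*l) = (4*l + 7)/(2*(2*l - 1))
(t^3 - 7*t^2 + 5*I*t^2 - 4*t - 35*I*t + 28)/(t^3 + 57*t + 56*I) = (t^2 + t*(-7 + 4*I) - 28*I)/(t^2 - I*t + 56)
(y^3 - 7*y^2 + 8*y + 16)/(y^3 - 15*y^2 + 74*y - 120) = (y^2 - 3*y - 4)/(y^2 - 11*y + 30)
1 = 1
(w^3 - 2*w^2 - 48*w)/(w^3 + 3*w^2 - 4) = w*(w^2 - 2*w - 48)/(w^3 + 3*w^2 - 4)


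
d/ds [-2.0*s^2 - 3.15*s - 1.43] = -4.0*s - 3.15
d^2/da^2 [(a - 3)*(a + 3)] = 2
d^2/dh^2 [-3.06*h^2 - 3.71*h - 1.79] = -6.12000000000000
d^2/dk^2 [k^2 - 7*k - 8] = 2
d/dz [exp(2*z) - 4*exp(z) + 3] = 2*(exp(z) - 2)*exp(z)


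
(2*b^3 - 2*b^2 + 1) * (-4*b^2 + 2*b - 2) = -8*b^5 + 12*b^4 - 8*b^3 + 2*b - 2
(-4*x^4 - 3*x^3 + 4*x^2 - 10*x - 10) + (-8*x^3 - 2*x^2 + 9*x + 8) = -4*x^4 - 11*x^3 + 2*x^2 - x - 2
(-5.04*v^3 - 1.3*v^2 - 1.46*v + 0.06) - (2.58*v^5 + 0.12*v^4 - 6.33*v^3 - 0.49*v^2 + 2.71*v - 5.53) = -2.58*v^5 - 0.12*v^4 + 1.29*v^3 - 0.81*v^2 - 4.17*v + 5.59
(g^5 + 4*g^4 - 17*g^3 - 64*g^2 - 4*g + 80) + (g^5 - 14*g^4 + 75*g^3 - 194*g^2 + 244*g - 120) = 2*g^5 - 10*g^4 + 58*g^3 - 258*g^2 + 240*g - 40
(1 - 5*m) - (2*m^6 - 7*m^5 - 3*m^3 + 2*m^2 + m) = -2*m^6 + 7*m^5 + 3*m^3 - 2*m^2 - 6*m + 1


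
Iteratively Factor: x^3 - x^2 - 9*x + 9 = (x - 1)*(x^2 - 9) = (x - 1)*(x + 3)*(x - 3)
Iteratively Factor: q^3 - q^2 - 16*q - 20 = (q + 2)*(q^2 - 3*q - 10) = (q - 5)*(q + 2)*(q + 2)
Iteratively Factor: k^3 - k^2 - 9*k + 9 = (k + 3)*(k^2 - 4*k + 3) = (k - 1)*(k + 3)*(k - 3)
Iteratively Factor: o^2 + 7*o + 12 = (o + 3)*(o + 4)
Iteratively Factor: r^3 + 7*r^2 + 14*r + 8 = (r + 2)*(r^2 + 5*r + 4) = (r + 1)*(r + 2)*(r + 4)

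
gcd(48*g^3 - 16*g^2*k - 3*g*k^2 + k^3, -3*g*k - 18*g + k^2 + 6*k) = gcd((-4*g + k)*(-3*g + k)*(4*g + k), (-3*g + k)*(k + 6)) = 3*g - k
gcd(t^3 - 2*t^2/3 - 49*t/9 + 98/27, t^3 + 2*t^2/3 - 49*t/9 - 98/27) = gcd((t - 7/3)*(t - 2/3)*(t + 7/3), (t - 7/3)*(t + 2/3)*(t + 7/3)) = t^2 - 49/9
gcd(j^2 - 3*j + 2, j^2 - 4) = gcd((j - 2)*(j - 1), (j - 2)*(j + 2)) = j - 2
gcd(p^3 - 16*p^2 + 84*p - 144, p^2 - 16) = p - 4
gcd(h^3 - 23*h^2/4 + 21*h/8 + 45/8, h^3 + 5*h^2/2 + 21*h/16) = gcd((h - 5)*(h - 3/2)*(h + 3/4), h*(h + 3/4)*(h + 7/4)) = h + 3/4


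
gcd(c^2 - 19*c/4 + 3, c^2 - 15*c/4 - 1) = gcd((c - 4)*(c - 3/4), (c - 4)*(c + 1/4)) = c - 4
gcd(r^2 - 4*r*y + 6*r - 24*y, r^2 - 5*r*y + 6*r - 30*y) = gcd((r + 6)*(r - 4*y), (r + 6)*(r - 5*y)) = r + 6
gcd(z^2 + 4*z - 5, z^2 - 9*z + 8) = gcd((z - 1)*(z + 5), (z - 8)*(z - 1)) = z - 1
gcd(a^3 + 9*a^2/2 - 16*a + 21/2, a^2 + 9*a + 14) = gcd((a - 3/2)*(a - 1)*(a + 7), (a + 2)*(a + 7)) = a + 7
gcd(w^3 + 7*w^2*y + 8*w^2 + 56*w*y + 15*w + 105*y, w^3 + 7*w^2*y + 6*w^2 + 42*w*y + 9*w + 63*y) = w^2 + 7*w*y + 3*w + 21*y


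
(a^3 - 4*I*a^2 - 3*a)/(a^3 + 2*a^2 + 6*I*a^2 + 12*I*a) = (a^2 - 4*I*a - 3)/(a^2 + a*(2 + 6*I) + 12*I)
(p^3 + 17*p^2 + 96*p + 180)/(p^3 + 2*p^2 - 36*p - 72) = (p^2 + 11*p + 30)/(p^2 - 4*p - 12)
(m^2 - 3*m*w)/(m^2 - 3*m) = (m - 3*w)/(m - 3)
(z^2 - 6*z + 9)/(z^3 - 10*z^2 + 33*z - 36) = 1/(z - 4)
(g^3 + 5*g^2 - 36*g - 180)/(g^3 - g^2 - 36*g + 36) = (g + 5)/(g - 1)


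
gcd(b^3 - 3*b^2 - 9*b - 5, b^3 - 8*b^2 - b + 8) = b + 1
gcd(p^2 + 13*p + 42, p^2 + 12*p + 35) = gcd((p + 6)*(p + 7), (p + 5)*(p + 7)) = p + 7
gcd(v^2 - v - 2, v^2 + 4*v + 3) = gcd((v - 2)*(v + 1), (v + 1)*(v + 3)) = v + 1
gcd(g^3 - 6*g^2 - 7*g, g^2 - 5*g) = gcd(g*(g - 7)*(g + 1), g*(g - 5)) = g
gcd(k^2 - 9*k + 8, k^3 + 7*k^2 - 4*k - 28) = 1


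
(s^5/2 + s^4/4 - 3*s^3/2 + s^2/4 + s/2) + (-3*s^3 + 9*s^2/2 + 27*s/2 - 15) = s^5/2 + s^4/4 - 9*s^3/2 + 19*s^2/4 + 14*s - 15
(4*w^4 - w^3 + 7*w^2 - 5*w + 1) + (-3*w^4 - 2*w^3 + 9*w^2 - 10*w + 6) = w^4 - 3*w^3 + 16*w^2 - 15*w + 7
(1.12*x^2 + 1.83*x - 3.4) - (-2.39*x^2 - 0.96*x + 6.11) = 3.51*x^2 + 2.79*x - 9.51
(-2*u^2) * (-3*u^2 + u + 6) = 6*u^4 - 2*u^3 - 12*u^2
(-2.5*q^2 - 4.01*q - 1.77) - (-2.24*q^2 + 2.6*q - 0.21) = -0.26*q^2 - 6.61*q - 1.56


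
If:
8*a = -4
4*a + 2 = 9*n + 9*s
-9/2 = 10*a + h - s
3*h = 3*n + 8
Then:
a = -1/2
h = 19/12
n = -13/12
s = 13/12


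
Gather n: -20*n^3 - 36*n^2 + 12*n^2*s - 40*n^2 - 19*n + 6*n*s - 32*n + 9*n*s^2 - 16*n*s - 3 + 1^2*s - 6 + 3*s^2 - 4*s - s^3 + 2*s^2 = -20*n^3 + n^2*(12*s - 76) + n*(9*s^2 - 10*s - 51) - s^3 + 5*s^2 - 3*s - 9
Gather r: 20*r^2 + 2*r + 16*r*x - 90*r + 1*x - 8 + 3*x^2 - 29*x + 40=20*r^2 + r*(16*x - 88) + 3*x^2 - 28*x + 32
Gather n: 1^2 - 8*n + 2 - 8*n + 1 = 4 - 16*n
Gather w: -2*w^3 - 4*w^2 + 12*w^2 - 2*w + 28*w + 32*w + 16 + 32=-2*w^3 + 8*w^2 + 58*w + 48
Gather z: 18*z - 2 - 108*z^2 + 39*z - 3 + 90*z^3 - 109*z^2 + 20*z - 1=90*z^3 - 217*z^2 + 77*z - 6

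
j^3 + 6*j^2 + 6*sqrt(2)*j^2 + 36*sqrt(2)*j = j*(j + 6)*(j + 6*sqrt(2))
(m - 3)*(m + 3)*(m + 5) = m^3 + 5*m^2 - 9*m - 45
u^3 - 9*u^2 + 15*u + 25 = (u - 5)^2*(u + 1)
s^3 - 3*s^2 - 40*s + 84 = (s - 7)*(s - 2)*(s + 6)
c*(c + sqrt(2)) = c^2 + sqrt(2)*c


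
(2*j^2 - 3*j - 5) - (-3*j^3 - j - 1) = 3*j^3 + 2*j^2 - 2*j - 4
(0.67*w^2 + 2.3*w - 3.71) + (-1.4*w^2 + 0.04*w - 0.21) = -0.73*w^2 + 2.34*w - 3.92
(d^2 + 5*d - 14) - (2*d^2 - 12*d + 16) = -d^2 + 17*d - 30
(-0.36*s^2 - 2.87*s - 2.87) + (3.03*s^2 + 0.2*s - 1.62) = 2.67*s^2 - 2.67*s - 4.49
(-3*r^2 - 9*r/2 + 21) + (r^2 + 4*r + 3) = -2*r^2 - r/2 + 24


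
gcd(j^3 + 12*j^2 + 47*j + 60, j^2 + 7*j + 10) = j + 5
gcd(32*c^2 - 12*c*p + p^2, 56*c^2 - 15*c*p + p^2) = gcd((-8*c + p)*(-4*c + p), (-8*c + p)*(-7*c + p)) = -8*c + p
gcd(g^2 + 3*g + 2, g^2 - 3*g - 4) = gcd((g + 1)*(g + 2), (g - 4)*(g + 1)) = g + 1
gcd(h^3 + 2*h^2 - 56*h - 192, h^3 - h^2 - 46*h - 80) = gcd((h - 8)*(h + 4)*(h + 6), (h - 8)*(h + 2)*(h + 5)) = h - 8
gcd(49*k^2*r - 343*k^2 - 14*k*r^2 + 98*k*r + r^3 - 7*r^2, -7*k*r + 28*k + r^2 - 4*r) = -7*k + r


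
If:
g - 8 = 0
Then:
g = 8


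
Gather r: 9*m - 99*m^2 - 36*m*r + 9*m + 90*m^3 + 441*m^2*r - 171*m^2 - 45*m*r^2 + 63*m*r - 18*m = 90*m^3 - 270*m^2 - 45*m*r^2 + r*(441*m^2 + 27*m)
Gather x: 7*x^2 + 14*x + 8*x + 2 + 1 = 7*x^2 + 22*x + 3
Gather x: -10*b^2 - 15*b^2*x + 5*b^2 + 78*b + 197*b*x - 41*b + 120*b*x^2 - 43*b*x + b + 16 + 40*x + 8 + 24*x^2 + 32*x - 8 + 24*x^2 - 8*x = -5*b^2 + 38*b + x^2*(120*b + 48) + x*(-15*b^2 + 154*b + 64) + 16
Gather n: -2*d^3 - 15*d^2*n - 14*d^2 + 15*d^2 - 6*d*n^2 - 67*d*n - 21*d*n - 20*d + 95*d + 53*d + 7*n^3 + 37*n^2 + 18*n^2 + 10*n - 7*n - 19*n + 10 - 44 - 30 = -2*d^3 + d^2 + 128*d + 7*n^3 + n^2*(55 - 6*d) + n*(-15*d^2 - 88*d - 16) - 64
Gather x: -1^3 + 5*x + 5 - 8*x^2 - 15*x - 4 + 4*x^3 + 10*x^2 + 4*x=4*x^3 + 2*x^2 - 6*x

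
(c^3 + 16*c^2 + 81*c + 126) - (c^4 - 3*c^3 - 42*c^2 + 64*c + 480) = -c^4 + 4*c^3 + 58*c^2 + 17*c - 354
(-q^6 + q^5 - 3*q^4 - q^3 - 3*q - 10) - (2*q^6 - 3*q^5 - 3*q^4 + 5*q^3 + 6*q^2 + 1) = -3*q^6 + 4*q^5 - 6*q^3 - 6*q^2 - 3*q - 11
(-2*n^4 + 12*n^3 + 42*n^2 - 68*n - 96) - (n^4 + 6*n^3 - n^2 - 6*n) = -3*n^4 + 6*n^3 + 43*n^2 - 62*n - 96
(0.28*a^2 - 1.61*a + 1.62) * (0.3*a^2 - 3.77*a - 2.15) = 0.084*a^4 - 1.5386*a^3 + 5.9537*a^2 - 2.6459*a - 3.483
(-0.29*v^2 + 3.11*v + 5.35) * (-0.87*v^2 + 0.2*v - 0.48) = 0.2523*v^4 - 2.7637*v^3 - 3.8933*v^2 - 0.4228*v - 2.568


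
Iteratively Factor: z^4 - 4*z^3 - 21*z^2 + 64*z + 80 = (z + 4)*(z^3 - 8*z^2 + 11*z + 20) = (z - 4)*(z + 4)*(z^2 - 4*z - 5) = (z - 5)*(z - 4)*(z + 4)*(z + 1)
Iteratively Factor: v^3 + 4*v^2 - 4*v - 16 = (v - 2)*(v^2 + 6*v + 8) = (v - 2)*(v + 2)*(v + 4)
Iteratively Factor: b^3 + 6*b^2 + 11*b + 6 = (b + 2)*(b^2 + 4*b + 3) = (b + 2)*(b + 3)*(b + 1)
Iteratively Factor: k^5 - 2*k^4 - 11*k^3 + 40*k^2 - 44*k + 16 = (k - 2)*(k^4 - 11*k^2 + 18*k - 8) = (k - 2)*(k - 1)*(k^3 + k^2 - 10*k + 8) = (k - 2)*(k - 1)^2*(k^2 + 2*k - 8) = (k - 2)^2*(k - 1)^2*(k + 4)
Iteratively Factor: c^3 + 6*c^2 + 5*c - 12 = (c - 1)*(c^2 + 7*c + 12) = (c - 1)*(c + 4)*(c + 3)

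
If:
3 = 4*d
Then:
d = 3/4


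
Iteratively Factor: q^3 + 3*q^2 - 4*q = (q)*(q^2 + 3*q - 4) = q*(q - 1)*(q + 4)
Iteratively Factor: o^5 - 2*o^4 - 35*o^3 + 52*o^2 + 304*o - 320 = (o + 4)*(o^4 - 6*o^3 - 11*o^2 + 96*o - 80) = (o - 1)*(o + 4)*(o^3 - 5*o^2 - 16*o + 80) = (o - 4)*(o - 1)*(o + 4)*(o^2 - o - 20) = (o - 4)*(o - 1)*(o + 4)^2*(o - 5)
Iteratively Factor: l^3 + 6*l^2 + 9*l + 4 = (l + 1)*(l^2 + 5*l + 4) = (l + 1)^2*(l + 4)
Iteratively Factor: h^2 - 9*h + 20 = (h - 4)*(h - 5)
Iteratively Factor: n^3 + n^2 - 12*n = (n - 3)*(n^2 + 4*n) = n*(n - 3)*(n + 4)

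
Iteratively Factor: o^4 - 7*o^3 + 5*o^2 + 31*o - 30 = (o - 1)*(o^3 - 6*o^2 - o + 30) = (o - 1)*(o + 2)*(o^2 - 8*o + 15) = (o - 3)*(o - 1)*(o + 2)*(o - 5)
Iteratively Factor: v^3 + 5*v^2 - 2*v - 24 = (v + 4)*(v^2 + v - 6) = (v + 3)*(v + 4)*(v - 2)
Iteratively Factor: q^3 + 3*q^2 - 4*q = (q + 4)*(q^2 - q) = q*(q + 4)*(q - 1)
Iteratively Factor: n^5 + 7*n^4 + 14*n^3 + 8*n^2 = (n + 2)*(n^4 + 5*n^3 + 4*n^2) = (n + 2)*(n + 4)*(n^3 + n^2) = (n + 1)*(n + 2)*(n + 4)*(n^2) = n*(n + 1)*(n + 2)*(n + 4)*(n)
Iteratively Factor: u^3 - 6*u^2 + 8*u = (u - 4)*(u^2 - 2*u) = u*(u - 4)*(u - 2)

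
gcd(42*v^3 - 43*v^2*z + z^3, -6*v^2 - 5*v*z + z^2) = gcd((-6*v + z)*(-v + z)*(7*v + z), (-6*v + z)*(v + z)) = -6*v + z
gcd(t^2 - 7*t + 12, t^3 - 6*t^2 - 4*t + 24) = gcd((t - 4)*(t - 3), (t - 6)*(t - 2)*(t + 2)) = 1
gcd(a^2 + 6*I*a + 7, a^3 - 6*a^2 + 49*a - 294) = a + 7*I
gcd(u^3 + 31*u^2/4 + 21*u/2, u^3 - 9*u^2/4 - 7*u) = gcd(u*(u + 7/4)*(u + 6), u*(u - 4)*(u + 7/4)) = u^2 + 7*u/4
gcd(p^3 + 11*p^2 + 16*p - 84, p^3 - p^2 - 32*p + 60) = p^2 + 4*p - 12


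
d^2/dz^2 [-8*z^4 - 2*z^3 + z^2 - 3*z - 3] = -96*z^2 - 12*z + 2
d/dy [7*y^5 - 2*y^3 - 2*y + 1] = 35*y^4 - 6*y^2 - 2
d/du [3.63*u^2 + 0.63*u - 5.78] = 7.26*u + 0.63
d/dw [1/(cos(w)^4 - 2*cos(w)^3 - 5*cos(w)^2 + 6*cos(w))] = 2*(3*sin(w)^3/cos(w)^2 + 2*sin(w)*cos(w) - 5*tan(w))/((cos(w) - 3)^2*(cos(w) - 1)^2*(cos(w) + 2)^2)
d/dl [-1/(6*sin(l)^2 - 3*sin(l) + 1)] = 3*(4*sin(l) - 1)*cos(l)/(6*sin(l)^2 - 3*sin(l) + 1)^2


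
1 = 1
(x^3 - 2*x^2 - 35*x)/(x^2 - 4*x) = (x^2 - 2*x - 35)/(x - 4)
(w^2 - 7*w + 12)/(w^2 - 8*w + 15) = (w - 4)/(w - 5)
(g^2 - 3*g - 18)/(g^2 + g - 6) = (g - 6)/(g - 2)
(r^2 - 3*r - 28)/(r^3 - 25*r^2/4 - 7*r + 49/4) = 4*(r + 4)/(4*r^2 + 3*r - 7)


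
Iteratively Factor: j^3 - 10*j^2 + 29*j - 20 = (j - 4)*(j^2 - 6*j + 5) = (j - 5)*(j - 4)*(j - 1)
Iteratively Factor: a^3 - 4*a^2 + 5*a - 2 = (a - 1)*(a^2 - 3*a + 2) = (a - 2)*(a - 1)*(a - 1)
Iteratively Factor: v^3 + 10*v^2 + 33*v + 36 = (v + 4)*(v^2 + 6*v + 9) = (v + 3)*(v + 4)*(v + 3)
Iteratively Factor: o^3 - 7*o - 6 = (o + 2)*(o^2 - 2*o - 3) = (o + 1)*(o + 2)*(o - 3)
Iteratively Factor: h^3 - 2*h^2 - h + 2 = (h - 2)*(h^2 - 1) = (h - 2)*(h + 1)*(h - 1)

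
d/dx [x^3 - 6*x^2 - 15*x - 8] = 3*x^2 - 12*x - 15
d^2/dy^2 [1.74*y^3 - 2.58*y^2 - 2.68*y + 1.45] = 10.44*y - 5.16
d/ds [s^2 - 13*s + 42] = 2*s - 13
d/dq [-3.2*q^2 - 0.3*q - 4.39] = -6.4*q - 0.3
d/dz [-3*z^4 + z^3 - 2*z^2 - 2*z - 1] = -12*z^3 + 3*z^2 - 4*z - 2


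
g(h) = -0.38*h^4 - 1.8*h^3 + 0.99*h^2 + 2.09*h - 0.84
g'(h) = -1.52*h^3 - 5.4*h^2 + 1.98*h + 2.09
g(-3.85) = 25.02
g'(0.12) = 2.25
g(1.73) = -6.99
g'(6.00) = -508.75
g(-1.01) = -0.48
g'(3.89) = -161.39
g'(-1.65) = -9.05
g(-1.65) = 3.68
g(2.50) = -32.40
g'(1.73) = -18.52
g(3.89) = -170.70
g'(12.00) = -3378.31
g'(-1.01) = -3.85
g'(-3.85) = 1.17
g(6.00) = -833.94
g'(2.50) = -50.46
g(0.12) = -0.58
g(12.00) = -10823.28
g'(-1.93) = -10.92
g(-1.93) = 6.48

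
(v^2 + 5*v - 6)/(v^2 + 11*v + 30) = (v - 1)/(v + 5)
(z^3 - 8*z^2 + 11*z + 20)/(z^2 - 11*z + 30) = (z^2 - 3*z - 4)/(z - 6)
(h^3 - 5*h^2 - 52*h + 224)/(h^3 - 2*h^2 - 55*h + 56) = (h - 4)/(h - 1)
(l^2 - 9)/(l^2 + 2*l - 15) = (l + 3)/(l + 5)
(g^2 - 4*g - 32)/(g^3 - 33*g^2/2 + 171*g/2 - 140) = 2*(g + 4)/(2*g^2 - 17*g + 35)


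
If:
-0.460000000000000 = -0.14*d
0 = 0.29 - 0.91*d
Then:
No Solution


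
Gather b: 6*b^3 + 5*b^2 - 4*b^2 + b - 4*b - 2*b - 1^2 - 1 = 6*b^3 + b^2 - 5*b - 2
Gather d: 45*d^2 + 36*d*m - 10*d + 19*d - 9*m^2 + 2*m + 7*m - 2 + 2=45*d^2 + d*(36*m + 9) - 9*m^2 + 9*m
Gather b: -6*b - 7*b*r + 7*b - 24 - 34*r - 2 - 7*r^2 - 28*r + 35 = b*(1 - 7*r) - 7*r^2 - 62*r + 9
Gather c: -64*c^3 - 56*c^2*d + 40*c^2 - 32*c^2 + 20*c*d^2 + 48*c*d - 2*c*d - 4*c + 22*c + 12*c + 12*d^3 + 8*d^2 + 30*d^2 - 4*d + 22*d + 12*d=-64*c^3 + c^2*(8 - 56*d) + c*(20*d^2 + 46*d + 30) + 12*d^3 + 38*d^2 + 30*d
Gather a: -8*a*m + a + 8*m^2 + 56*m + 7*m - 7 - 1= a*(1 - 8*m) + 8*m^2 + 63*m - 8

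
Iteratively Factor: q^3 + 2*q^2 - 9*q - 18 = (q + 3)*(q^2 - q - 6) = (q - 3)*(q + 3)*(q + 2)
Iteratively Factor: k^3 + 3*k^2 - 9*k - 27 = (k + 3)*(k^2 - 9) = (k - 3)*(k + 3)*(k + 3)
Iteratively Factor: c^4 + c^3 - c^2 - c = (c + 1)*(c^3 - c) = (c - 1)*(c + 1)*(c^2 + c) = c*(c - 1)*(c + 1)*(c + 1)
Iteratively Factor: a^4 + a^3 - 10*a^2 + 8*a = (a + 4)*(a^3 - 3*a^2 + 2*a) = a*(a + 4)*(a^2 - 3*a + 2) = a*(a - 1)*(a + 4)*(a - 2)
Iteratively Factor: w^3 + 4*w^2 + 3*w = (w + 3)*(w^2 + w) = (w + 1)*(w + 3)*(w)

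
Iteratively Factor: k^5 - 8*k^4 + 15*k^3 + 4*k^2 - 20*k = (k + 1)*(k^4 - 9*k^3 + 24*k^2 - 20*k) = (k - 5)*(k + 1)*(k^3 - 4*k^2 + 4*k) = k*(k - 5)*(k + 1)*(k^2 - 4*k + 4) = k*(k - 5)*(k - 2)*(k + 1)*(k - 2)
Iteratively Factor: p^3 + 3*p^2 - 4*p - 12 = (p + 3)*(p^2 - 4) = (p - 2)*(p + 3)*(p + 2)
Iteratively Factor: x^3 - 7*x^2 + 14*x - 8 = (x - 4)*(x^2 - 3*x + 2) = (x - 4)*(x - 1)*(x - 2)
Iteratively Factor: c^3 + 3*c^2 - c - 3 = (c + 3)*(c^2 - 1) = (c + 1)*(c + 3)*(c - 1)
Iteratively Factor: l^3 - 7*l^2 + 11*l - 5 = (l - 1)*(l^2 - 6*l + 5) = (l - 5)*(l - 1)*(l - 1)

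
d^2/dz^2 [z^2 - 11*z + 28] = 2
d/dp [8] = 0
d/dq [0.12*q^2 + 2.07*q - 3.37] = 0.24*q + 2.07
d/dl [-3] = 0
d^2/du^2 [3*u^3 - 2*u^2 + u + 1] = 18*u - 4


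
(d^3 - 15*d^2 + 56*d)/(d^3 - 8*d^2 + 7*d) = (d - 8)/(d - 1)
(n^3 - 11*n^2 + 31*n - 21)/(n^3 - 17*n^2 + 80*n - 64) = (n^2 - 10*n + 21)/(n^2 - 16*n + 64)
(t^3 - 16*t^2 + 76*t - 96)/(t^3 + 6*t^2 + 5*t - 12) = (t^3 - 16*t^2 + 76*t - 96)/(t^3 + 6*t^2 + 5*t - 12)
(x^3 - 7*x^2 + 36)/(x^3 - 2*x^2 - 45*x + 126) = (x + 2)/(x + 7)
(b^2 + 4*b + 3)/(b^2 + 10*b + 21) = (b + 1)/(b + 7)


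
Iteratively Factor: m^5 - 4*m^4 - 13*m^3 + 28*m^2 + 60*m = (m + 2)*(m^4 - 6*m^3 - m^2 + 30*m) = (m - 5)*(m + 2)*(m^3 - m^2 - 6*m) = m*(m - 5)*(m + 2)*(m^2 - m - 6) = m*(m - 5)*(m + 2)^2*(m - 3)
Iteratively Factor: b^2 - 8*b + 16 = (b - 4)*(b - 4)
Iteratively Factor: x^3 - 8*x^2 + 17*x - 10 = (x - 2)*(x^2 - 6*x + 5) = (x - 2)*(x - 1)*(x - 5)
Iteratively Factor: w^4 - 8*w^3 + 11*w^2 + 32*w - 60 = (w - 5)*(w^3 - 3*w^2 - 4*w + 12) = (w - 5)*(w + 2)*(w^2 - 5*w + 6) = (w - 5)*(w - 2)*(w + 2)*(w - 3)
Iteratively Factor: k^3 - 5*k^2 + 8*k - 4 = (k - 2)*(k^2 - 3*k + 2) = (k - 2)*(k - 1)*(k - 2)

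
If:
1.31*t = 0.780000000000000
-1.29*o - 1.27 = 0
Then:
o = -0.98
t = 0.60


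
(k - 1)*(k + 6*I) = k^2 - k + 6*I*k - 6*I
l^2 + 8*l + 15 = (l + 3)*(l + 5)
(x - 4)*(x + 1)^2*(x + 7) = x^4 + 5*x^3 - 21*x^2 - 53*x - 28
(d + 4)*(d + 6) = d^2 + 10*d + 24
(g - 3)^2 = g^2 - 6*g + 9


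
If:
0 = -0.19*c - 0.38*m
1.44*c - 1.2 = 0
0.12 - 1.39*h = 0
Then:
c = 0.83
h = 0.09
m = -0.42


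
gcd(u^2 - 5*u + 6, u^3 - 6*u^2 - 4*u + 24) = u - 2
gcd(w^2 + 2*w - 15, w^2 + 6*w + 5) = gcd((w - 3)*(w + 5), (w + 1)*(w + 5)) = w + 5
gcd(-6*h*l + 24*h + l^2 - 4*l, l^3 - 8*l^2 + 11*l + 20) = l - 4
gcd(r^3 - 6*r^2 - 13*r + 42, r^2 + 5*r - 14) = r - 2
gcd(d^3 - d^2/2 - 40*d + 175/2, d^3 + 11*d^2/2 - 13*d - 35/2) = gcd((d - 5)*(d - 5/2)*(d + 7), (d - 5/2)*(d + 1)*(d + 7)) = d^2 + 9*d/2 - 35/2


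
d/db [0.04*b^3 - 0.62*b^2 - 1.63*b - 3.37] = 0.12*b^2 - 1.24*b - 1.63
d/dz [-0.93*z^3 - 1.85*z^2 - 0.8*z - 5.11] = -2.79*z^2 - 3.7*z - 0.8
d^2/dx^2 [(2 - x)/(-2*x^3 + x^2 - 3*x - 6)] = 2*((x - 2)*(6*x^2 - 2*x + 3)^2 + (-6*x^2 + 2*x - (x - 2)*(6*x - 1) - 3)*(2*x^3 - x^2 + 3*x + 6))/(2*x^3 - x^2 + 3*x + 6)^3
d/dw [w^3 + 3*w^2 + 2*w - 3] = 3*w^2 + 6*w + 2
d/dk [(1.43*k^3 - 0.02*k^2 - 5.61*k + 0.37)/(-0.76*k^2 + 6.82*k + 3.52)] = (-1.0868*k^4 + 19.5052*k^3 + 10.7008*k^2 + 0.421599999999998*k - 22.2706)/(0.5776*k^4 - 10.3664*k^3 + 41.162*k^2 + 48.0128*k + 12.3904)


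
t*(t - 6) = t^2 - 6*t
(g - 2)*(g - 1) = g^2 - 3*g + 2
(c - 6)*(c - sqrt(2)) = c^2 - 6*c - sqrt(2)*c + 6*sqrt(2)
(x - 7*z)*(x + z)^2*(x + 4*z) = x^4 - x^3*z - 33*x^2*z^2 - 59*x*z^3 - 28*z^4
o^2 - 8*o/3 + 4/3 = (o - 2)*(o - 2/3)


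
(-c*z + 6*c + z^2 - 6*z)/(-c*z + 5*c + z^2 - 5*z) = (z - 6)/(z - 5)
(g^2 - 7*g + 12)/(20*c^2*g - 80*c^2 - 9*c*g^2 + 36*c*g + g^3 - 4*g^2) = (g - 3)/(20*c^2 - 9*c*g + g^2)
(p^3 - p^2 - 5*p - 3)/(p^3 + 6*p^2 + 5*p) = (p^2 - 2*p - 3)/(p*(p + 5))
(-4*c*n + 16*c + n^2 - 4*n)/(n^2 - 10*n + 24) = (-4*c + n)/(n - 6)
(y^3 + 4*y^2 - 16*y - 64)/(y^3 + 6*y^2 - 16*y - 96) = (y + 4)/(y + 6)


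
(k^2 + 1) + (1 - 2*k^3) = -2*k^3 + k^2 + 2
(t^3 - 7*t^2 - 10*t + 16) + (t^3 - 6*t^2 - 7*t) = 2*t^3 - 13*t^2 - 17*t + 16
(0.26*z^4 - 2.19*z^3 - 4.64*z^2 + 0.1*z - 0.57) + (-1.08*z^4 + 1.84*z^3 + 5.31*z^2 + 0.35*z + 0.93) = -0.82*z^4 - 0.35*z^3 + 0.67*z^2 + 0.45*z + 0.36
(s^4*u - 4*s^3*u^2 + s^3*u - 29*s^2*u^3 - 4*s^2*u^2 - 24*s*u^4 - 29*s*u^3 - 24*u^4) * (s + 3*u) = s^5*u - s^4*u^2 + s^4*u - 41*s^3*u^3 - s^3*u^2 - 111*s^2*u^4 - 41*s^2*u^3 - 72*s*u^5 - 111*s*u^4 - 72*u^5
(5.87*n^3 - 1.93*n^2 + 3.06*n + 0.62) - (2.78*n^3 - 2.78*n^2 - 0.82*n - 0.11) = 3.09*n^3 + 0.85*n^2 + 3.88*n + 0.73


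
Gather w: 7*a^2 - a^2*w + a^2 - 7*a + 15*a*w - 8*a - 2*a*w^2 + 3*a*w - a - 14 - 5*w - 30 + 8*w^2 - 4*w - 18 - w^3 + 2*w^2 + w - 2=8*a^2 - 16*a - w^3 + w^2*(10 - 2*a) + w*(-a^2 + 18*a - 8) - 64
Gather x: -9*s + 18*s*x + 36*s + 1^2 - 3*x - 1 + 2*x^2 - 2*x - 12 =27*s + 2*x^2 + x*(18*s - 5) - 12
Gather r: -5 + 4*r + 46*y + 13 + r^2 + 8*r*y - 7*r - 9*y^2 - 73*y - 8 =r^2 + r*(8*y - 3) - 9*y^2 - 27*y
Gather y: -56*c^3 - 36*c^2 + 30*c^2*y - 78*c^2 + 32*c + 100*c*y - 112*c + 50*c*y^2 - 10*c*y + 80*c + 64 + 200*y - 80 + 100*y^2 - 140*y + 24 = -56*c^3 - 114*c^2 + y^2*(50*c + 100) + y*(30*c^2 + 90*c + 60) + 8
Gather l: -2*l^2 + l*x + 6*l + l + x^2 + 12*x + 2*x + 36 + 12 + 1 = -2*l^2 + l*(x + 7) + x^2 + 14*x + 49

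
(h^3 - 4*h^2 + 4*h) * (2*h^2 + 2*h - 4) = 2*h^5 - 6*h^4 - 4*h^3 + 24*h^2 - 16*h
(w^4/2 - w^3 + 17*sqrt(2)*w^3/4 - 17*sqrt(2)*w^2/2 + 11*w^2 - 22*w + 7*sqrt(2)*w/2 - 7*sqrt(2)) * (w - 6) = w^5/2 - 4*w^4 + 17*sqrt(2)*w^4/4 - 34*sqrt(2)*w^3 + 17*w^3 - 88*w^2 + 109*sqrt(2)*w^2/2 - 28*sqrt(2)*w + 132*w + 42*sqrt(2)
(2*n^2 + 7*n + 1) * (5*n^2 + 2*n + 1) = 10*n^4 + 39*n^3 + 21*n^2 + 9*n + 1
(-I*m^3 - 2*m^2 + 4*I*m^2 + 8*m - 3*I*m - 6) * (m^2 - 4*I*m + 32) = -I*m^5 - 6*m^4 + 4*I*m^4 + 24*m^3 - 27*I*m^3 - 82*m^2 + 96*I*m^2 + 256*m - 72*I*m - 192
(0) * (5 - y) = 0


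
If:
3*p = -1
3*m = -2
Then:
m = -2/3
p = -1/3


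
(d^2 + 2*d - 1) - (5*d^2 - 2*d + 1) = -4*d^2 + 4*d - 2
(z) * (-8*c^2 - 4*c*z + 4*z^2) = -8*c^2*z - 4*c*z^2 + 4*z^3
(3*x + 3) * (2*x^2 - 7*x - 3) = 6*x^3 - 15*x^2 - 30*x - 9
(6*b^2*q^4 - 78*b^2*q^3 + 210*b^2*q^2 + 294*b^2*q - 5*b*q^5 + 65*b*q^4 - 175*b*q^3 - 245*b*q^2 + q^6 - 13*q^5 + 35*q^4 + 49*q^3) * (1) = 6*b^2*q^4 - 78*b^2*q^3 + 210*b^2*q^2 + 294*b^2*q - 5*b*q^5 + 65*b*q^4 - 175*b*q^3 - 245*b*q^2 + q^6 - 13*q^5 + 35*q^4 + 49*q^3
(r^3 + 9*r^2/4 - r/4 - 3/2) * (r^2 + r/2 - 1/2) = r^5 + 11*r^4/4 + 3*r^3/8 - 11*r^2/4 - 5*r/8 + 3/4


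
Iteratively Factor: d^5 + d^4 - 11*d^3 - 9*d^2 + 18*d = (d)*(d^4 + d^3 - 11*d^2 - 9*d + 18) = d*(d + 2)*(d^3 - d^2 - 9*d + 9) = d*(d - 3)*(d + 2)*(d^2 + 2*d - 3) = d*(d - 3)*(d + 2)*(d + 3)*(d - 1)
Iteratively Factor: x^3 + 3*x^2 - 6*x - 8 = (x + 4)*(x^2 - x - 2) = (x + 1)*(x + 4)*(x - 2)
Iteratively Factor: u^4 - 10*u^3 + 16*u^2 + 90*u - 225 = (u - 5)*(u^3 - 5*u^2 - 9*u + 45) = (u - 5)*(u + 3)*(u^2 - 8*u + 15) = (u - 5)*(u - 3)*(u + 3)*(u - 5)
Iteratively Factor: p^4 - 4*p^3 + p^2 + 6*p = (p)*(p^3 - 4*p^2 + p + 6) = p*(p - 2)*(p^2 - 2*p - 3) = p*(p - 3)*(p - 2)*(p + 1)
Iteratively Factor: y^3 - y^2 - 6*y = (y - 3)*(y^2 + 2*y) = (y - 3)*(y + 2)*(y)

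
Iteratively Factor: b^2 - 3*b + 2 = (b - 1)*(b - 2)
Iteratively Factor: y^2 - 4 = (y - 2)*(y + 2)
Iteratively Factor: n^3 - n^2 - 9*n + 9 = (n - 1)*(n^2 - 9) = (n - 1)*(n + 3)*(n - 3)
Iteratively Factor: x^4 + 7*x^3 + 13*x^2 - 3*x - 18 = (x - 1)*(x^3 + 8*x^2 + 21*x + 18) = (x - 1)*(x + 2)*(x^2 + 6*x + 9) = (x - 1)*(x + 2)*(x + 3)*(x + 3)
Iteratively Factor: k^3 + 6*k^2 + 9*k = (k + 3)*(k^2 + 3*k) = (k + 3)^2*(k)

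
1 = 1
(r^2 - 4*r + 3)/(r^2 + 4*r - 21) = (r - 1)/(r + 7)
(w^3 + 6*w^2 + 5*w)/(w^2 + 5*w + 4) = w*(w + 5)/(w + 4)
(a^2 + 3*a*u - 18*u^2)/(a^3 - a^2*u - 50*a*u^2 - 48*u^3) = (-a + 3*u)/(-a^2 + 7*a*u + 8*u^2)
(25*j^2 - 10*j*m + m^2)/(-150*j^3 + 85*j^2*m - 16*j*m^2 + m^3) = -1/(6*j - m)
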